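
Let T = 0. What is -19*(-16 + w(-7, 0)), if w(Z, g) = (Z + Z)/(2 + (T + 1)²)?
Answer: 1178/3 ≈ 392.67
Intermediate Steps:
w(Z, g) = 2*Z/3 (w(Z, g) = (Z + Z)/(2 + (0 + 1)²) = (2*Z)/(2 + 1²) = (2*Z)/(2 + 1) = (2*Z)/3 = (2*Z)*(⅓) = 2*Z/3)
-19*(-16 + w(-7, 0)) = -19*(-16 + (⅔)*(-7)) = -19*(-16 - 14/3) = -19*(-62/3) = 1178/3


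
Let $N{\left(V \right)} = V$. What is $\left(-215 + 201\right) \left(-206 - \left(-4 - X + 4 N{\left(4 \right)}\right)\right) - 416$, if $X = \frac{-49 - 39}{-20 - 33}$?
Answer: $\frac{138476}{53} \approx 2612.8$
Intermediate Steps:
$X = \frac{88}{53}$ ($X = - \frac{88}{-53} = \left(-88\right) \left(- \frac{1}{53}\right) = \frac{88}{53} \approx 1.6604$)
$\left(-215 + 201\right) \left(-206 - \left(-4 - X + 4 N{\left(4 \right)}\right)\right) - 416 = \left(-215 + 201\right) \left(-206 + \left(\frac{88}{53} + \left(\left(-4\right) 4 + 4\right)\right)\right) - 416 = - 14 \left(-206 + \left(\frac{88}{53} + \left(-16 + 4\right)\right)\right) - 416 = - 14 \left(-206 + \left(\frac{88}{53} - 12\right)\right) - 416 = - 14 \left(-206 - \frac{548}{53}\right) - 416 = \left(-14\right) \left(- \frac{11466}{53}\right) - 416 = \frac{160524}{53} - 416 = \frac{138476}{53}$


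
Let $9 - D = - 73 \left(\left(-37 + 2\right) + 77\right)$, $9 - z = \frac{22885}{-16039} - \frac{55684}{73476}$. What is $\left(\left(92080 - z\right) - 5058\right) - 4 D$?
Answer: $\frac{22011329619299}{294620391} \approx 74711.0$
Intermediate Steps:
$z = \frac{3295237003}{294620391}$ ($z = 9 - \left(\frac{22885}{-16039} - \frac{55684}{73476}\right) = 9 - \left(22885 \left(- \frac{1}{16039}\right) - \frac{13921}{18369}\right) = 9 - \left(- \frac{22885}{16039} - \frac{13921}{18369}\right) = 9 - - \frac{643653484}{294620391} = 9 + \frac{643653484}{294620391} = \frac{3295237003}{294620391} \approx 11.185$)
$D = 3075$ ($D = 9 - - 73 \left(\left(-37 + 2\right) + 77\right) = 9 - - 73 \left(-35 + 77\right) = 9 - \left(-73\right) 42 = 9 - -3066 = 9 + 3066 = 3075$)
$\left(\left(92080 - z\right) - 5058\right) - 4 D = \left(\left(92080 - \frac{3295237003}{294620391}\right) - 5058\right) - 12300 = \left(\frac{27125350366277}{294620391} - 5058\right) - 12300 = \frac{25635160428599}{294620391} - 12300 = \frac{22011329619299}{294620391}$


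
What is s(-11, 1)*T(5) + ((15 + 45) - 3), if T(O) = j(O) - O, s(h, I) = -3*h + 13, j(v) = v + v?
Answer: 287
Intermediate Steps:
j(v) = 2*v
s(h, I) = 13 - 3*h
T(O) = O (T(O) = 2*O - O = O)
s(-11, 1)*T(5) + ((15 + 45) - 3) = (13 - 3*(-11))*5 + ((15 + 45) - 3) = (13 + 33)*5 + (60 - 3) = 46*5 + 57 = 230 + 57 = 287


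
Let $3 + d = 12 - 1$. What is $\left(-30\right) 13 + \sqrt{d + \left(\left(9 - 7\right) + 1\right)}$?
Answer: $-390 + \sqrt{11} \approx -386.68$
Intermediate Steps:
$d = 8$ ($d = -3 + \left(12 - 1\right) = -3 + 11 = 8$)
$\left(-30\right) 13 + \sqrt{d + \left(\left(9 - 7\right) + 1\right)} = \left(-30\right) 13 + \sqrt{8 + \left(\left(9 - 7\right) + 1\right)} = -390 + \sqrt{8 + \left(2 + 1\right)} = -390 + \sqrt{8 + 3} = -390 + \sqrt{11}$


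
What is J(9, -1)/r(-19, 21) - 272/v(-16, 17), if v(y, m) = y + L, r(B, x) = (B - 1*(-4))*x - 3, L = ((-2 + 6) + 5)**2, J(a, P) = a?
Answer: -29027/6890 ≈ -4.2129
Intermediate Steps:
L = 81 (L = (4 + 5)**2 = 9**2 = 81)
r(B, x) = -3 + x*(4 + B) (r(B, x) = (B + 4)*x - 3 = (4 + B)*x - 3 = x*(4 + B) - 3 = -3 + x*(4 + B))
v(y, m) = 81 + y (v(y, m) = y + 81 = 81 + y)
J(9, -1)/r(-19, 21) - 272/v(-16, 17) = 9/(-3 + 4*21 - 19*21) - 272/(81 - 16) = 9/(-3 + 84 - 399) - 272/65 = 9/(-318) - 272*1/65 = 9*(-1/318) - 272/65 = -3/106 - 272/65 = -29027/6890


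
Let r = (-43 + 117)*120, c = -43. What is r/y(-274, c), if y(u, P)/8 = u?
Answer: -555/137 ≈ -4.0511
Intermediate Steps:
y(u, P) = 8*u
r = 8880 (r = 74*120 = 8880)
r/y(-274, c) = 8880/((8*(-274))) = 8880/(-2192) = 8880*(-1/2192) = -555/137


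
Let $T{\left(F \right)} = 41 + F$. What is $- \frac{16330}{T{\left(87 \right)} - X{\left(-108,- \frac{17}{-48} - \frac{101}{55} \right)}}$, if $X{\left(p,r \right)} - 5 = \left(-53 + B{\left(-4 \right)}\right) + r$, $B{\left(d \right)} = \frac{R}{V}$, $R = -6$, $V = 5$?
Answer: $- \frac{43111200}{471721} \approx -91.391$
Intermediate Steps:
$B{\left(d \right)} = - \frac{6}{5}$
$X{\left(p,r \right)} = - \frac{246}{5} + r$ ($X{\left(p,r \right)} = 5 + \left(\left(-53 - \frac{6}{5}\right) + r\right) = 5 + \left(- \frac{271}{5} + r\right) = - \frac{246}{5} + r$)
$- \frac{16330}{T{\left(87 \right)} - X{\left(-108,- \frac{17}{-48} - \frac{101}{55} \right)}} = - \frac{16330}{\left(41 + 87\right) - \left(- \frac{246}{5} - \left(- \frac{17}{48} + \frac{101}{55}\right)\right)} = - \frac{16330}{128 - \left(- \frac{246}{5} - \frac{3913}{2640}\right)} = - \frac{16330}{128 - - \frac{133801}{2640}} = - \frac{16330}{128 + \frac{133801}{2640}} = - \frac{16330}{\frac{471721}{2640}} = \left(-16330\right) \frac{2640}{471721} = - \frac{43111200}{471721}$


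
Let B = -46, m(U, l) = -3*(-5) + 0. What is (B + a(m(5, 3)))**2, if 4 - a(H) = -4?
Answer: 1444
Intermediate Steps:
m(U, l) = 15 (m(U, l) = 15 + 0 = 15)
a(H) = 8 (a(H) = 4 - 1*(-4) = 4 + 4 = 8)
(B + a(m(5, 3)))**2 = (-46 + 8)**2 = (-38)**2 = 1444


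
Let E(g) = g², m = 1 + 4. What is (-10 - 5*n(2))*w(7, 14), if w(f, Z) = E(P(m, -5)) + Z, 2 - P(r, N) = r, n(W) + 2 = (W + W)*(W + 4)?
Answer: -2760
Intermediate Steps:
n(W) = -2 + 2*W*(4 + W) (n(W) = -2 + (W + W)*(W + 4) = -2 + (2*W)*(4 + W) = -2 + 2*W*(4 + W))
m = 5
P(r, N) = 2 - r
w(f, Z) = 9 + Z (w(f, Z) = (2 - 1*5)² + Z = (2 - 5)² + Z = (-3)² + Z = 9 + Z)
(-10 - 5*n(2))*w(7, 14) = (-10 - 5*(-2 + 2*2² + 8*2))*(9 + 14) = (-10 - 5*(-2 + 2*4 + 16))*23 = (-10 - 5*(-2 + 8 + 16))*23 = (-10 - 5*22)*23 = (-10 - 110)*23 = -120*23 = -2760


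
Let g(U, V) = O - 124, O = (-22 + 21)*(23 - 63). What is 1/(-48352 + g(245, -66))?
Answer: -1/48436 ≈ -2.0646e-5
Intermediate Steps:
O = 40 (O = -1*(-40) = 40)
g(U, V) = -84 (g(U, V) = 40 - 124 = -84)
1/(-48352 + g(245, -66)) = 1/(-48352 - 84) = 1/(-48436) = -1/48436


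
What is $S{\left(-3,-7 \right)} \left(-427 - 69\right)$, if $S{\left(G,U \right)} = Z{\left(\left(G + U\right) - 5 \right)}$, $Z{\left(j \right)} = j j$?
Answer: $-111600$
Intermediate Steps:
$Z{\left(j \right)} = j^{2}$
$S{\left(G,U \right)} = \left(-5 + G + U\right)^{2}$ ($S{\left(G,U \right)} = \left(\left(G + U\right) - 5\right)^{2} = \left(-5 + G + U\right)^{2}$)
$S{\left(-3,-7 \right)} \left(-427 - 69\right) = \left(-5 - 3 - 7\right)^{2} \left(-427 - 69\right) = \left(-15\right)^{2} \left(-496\right) = 225 \left(-496\right) = -111600$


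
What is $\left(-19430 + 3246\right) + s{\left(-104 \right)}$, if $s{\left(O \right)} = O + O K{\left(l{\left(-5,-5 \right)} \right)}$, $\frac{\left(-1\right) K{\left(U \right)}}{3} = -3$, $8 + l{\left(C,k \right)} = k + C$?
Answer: $-17224$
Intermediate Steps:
$l{\left(C,k \right)} = -8 + C + k$ ($l{\left(C,k \right)} = -8 + \left(k + C\right) = -8 + \left(C + k\right) = -8 + C + k$)
$K{\left(U \right)} = 9$ ($K{\left(U \right)} = \left(-3\right) \left(-3\right) = 9$)
$s{\left(O \right)} = 10 O$ ($s{\left(O \right)} = O + O 9 = O + 9 O = 10 O$)
$\left(-19430 + 3246\right) + s{\left(-104 \right)} = \left(-19430 + 3246\right) + 10 \left(-104\right) = -16184 - 1040 = -17224$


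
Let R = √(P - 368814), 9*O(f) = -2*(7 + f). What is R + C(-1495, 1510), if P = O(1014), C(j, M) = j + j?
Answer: -2990 + 2*I*√830342/3 ≈ -2990.0 + 607.49*I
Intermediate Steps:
C(j, M) = 2*j
O(f) = -14/9 - 2*f/9 (O(f) = (-2*(7 + f))/9 = (-14 - 2*f)/9 = -14/9 - 2*f/9)
P = -2042/9 (P = -14/9 - 2/9*1014 = -14/9 - 676/3 = -2042/9 ≈ -226.89)
R = 2*I*√830342/3 (R = √(-2042/9 - 368814) = √(-3321368/9) = 2*I*√830342/3 ≈ 607.49*I)
R + C(-1495, 1510) = 2*I*√830342/3 + 2*(-1495) = 2*I*√830342/3 - 2990 = -2990 + 2*I*√830342/3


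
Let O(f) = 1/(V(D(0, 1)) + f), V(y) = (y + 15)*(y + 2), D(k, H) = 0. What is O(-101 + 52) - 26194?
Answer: -497687/19 ≈ -26194.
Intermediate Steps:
V(y) = (2 + y)*(15 + y) (V(y) = (15 + y)*(2 + y) = (2 + y)*(15 + y))
O(f) = 1/(30 + f) (O(f) = 1/((30 + 0² + 17*0) + f) = 1/((30 + 0 + 0) + f) = 1/(30 + f))
O(-101 + 52) - 26194 = 1/(30 + (-101 + 52)) - 26194 = 1/(30 - 49) - 26194 = 1/(-19) - 26194 = -1/19 - 26194 = -497687/19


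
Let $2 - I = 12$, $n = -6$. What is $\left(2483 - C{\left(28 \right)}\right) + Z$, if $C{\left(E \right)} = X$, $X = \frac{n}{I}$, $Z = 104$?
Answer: $\frac{12932}{5} \approx 2586.4$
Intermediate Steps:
$I = -10$ ($I = 2 - 12 = -10$)
$X = \frac{3}{5}$ ($X = - \frac{6}{-10} = \left(-6\right) \left(- \frac{1}{10}\right) = \frac{3}{5} \approx 0.6$)
$C{\left(E \right)} = \frac{3}{5}$
$\left(2483 - C{\left(28 \right)}\right) + Z = \left(2483 - \frac{3}{5}\right) + 104 = \frac{12412}{5} + 104 = \frac{12932}{5}$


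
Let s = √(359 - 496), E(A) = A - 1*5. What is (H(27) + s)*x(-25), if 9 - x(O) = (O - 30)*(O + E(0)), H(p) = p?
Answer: -44307 - 1641*I*√137 ≈ -44307.0 - 19207.0*I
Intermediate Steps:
E(A) = -5 + A (E(A) = A - 5 = -5 + A)
s = I*√137 (s = √(-137) = I*√137 ≈ 11.705*I)
x(O) = 9 - (-30 + O)*(-5 + O) (x(O) = 9 - (O - 30)*(O + (-5 + 0)) = 9 - (-30 + O)*(O - 5) = 9 - (-30 + O)*(-5 + O))
(H(27) + s)*x(-25) = (27 + I*√137)*(-141 - 1*(-25)² + 35*(-25)) = (27 + I*√137)*(-141 - 1*625 - 875) = (27 + I*√137)*(-141 - 625 - 875) = (27 + I*√137)*(-1641) = -44307 - 1641*I*√137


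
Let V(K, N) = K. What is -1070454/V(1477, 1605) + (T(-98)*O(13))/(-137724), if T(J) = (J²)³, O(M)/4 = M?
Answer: -2429870915967334/7264941 ≈ -3.3447e+8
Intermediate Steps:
O(M) = 4*M
T(J) = J⁶
-1070454/V(1477, 1605) + (T(-98)*O(13))/(-137724) = -1070454/1477 + ((-98)⁶*(4*13))/(-137724) = -1070454*1/1477 + (885842380864*52)*(-1/137724) = -152922/211 + 46063803804928*(-1/137724) = -152922/211 - 11515950951232/34431 = -2429870915967334/7264941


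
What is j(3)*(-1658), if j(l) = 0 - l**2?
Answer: 14922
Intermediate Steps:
j(l) = -l**2
j(3)*(-1658) = -1*3**2*(-1658) = -1*9*(-1658) = -9*(-1658) = 14922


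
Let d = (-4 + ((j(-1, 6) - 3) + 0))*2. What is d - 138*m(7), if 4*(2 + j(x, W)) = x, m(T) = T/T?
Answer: -313/2 ≈ -156.50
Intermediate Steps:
m(T) = 1
j(x, W) = -2 + x/4
d = -37/2 (d = (-4 + (((-2 + (¼)*(-1)) - 3) + 0))*2 = (-4 + (((-2 - ¼) - 3) + 0))*2 = (-4 + ((-9/4 - 3) + 0))*2 = (-4 + (-21/4 + 0))*2 = (-4 - 21/4)*2 = -37/4*2 = -37/2 ≈ -18.500)
d - 138*m(7) = -37/2 - 138*1 = -37/2 - 138 = -313/2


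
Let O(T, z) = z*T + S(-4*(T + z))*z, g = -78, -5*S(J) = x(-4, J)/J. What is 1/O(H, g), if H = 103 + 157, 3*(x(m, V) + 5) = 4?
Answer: -140/2839189 ≈ -4.9310e-5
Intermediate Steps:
x(m, V) = -11/3 (x(m, V) = -5 + (1/3)*4 = -5 + 4/3 = -11/3)
S(J) = 11/(15*J) (S(J) = -(-11)/(15*J) = 11/(15*J))
H = 260
O(T, z) = T*z + 11*z/(15*(-4*T - 4*z)) (O(T, z) = z*T + (11/(15*((-4*(T + z)))))*z = T*z + (11/(15*(-4*T - 4*z)))*z = T*z + 11*z/(15*(-4*T - 4*z)))
1/O(H, g) = 1/((1/60)*(-78)*(-11 + 60*260*(260 - 78))/(260 - 78)) = 1/((1/60)*(-78)*(-11 + 60*260*182)/182) = 1/((1/60)*(-78)*(1/182)*(-11 + 2839200)) = 1/((1/60)*(-78)*(1/182)*2839189) = 1/(-2839189/140) = -140/2839189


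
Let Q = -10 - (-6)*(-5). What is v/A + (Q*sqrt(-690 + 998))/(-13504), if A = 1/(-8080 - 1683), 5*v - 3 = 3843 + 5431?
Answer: -90571351/5 + 5*sqrt(77)/844 ≈ -1.8114e+7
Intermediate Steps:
v = 9277/5 (v = 3/5 + (3843 + 5431)/5 = 3/5 + (1/5)*9274 = 3/5 + 9274/5 = 9277/5 ≈ 1855.4)
Q = -40 (Q = -10 - 1*30 = -10 - 30 = -40)
A = -1/9763 (A = 1/(-9763) = -1/9763 ≈ -0.00010243)
v/A + (Q*sqrt(-690 + 998))/(-13504) = 9277/(5*(-1/9763)) - 40*sqrt(-690 + 998)/(-13504) = (9277/5)*(-9763) - 80*sqrt(77)*(-1/13504) = -90571351/5 - 80*sqrt(77)*(-1/13504) = -90571351/5 + 5*sqrt(77)/844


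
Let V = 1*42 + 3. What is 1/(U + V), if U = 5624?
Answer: 1/5669 ≈ 0.00017640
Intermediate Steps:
V = 45 (V = 42 + 3 = 45)
1/(U + V) = 1/(5624 + 45) = 1/5669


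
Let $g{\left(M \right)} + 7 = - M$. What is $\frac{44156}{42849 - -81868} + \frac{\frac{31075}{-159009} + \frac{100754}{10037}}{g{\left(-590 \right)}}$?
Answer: $\frac{43044224530458571}{116043238598136663} \approx 0.37093$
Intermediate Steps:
$g{\left(M \right)} = -7 - M$
$\frac{44156}{42849 - -81868} + \frac{\frac{31075}{-159009} + \frac{100754}{10037}}{g{\left(-590 \right)}} = \frac{44156}{42849 - -81868} + \frac{\frac{31075}{-159009} + \frac{100754}{10037}}{-7 - -590} = \frac{44156}{42849 + 81868} + \frac{31075 \left(- \frac{1}{159009}\right) + 100754 \cdot \frac{1}{10037}}{-7 + 590} = \frac{44156}{124717} + \frac{- \frac{31075}{159009} + \frac{100754}{10037}}{583} = 44156 \cdot \frac{1}{124717} + \frac{15708893011}{1595973333} \cdot \frac{1}{583} = \frac{44156}{124717} + \frac{15708893011}{930452453139} = \frac{43044224530458571}{116043238598136663}$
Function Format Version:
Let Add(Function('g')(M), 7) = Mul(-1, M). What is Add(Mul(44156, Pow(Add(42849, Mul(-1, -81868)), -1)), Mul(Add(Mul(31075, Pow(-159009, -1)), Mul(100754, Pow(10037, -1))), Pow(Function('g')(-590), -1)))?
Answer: Rational(43044224530458571, 116043238598136663) ≈ 0.37093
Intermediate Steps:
Function('g')(M) = Add(-7, Mul(-1, M))
Add(Mul(44156, Pow(Add(42849, Mul(-1, -81868)), -1)), Mul(Add(Mul(31075, Pow(-159009, -1)), Mul(100754, Pow(10037, -1))), Pow(Function('g')(-590), -1))) = Add(Mul(44156, Pow(Add(42849, Mul(-1, -81868)), -1)), Mul(Add(Mul(31075, Pow(-159009, -1)), Mul(100754, Pow(10037, -1))), Pow(Add(-7, Mul(-1, -590)), -1))) = Add(Mul(44156, Pow(Add(42849, 81868), -1)), Mul(Add(Mul(31075, Rational(-1, 159009)), Mul(100754, Rational(1, 10037))), Pow(Add(-7, 590), -1))) = Add(Mul(44156, Pow(124717, -1)), Mul(Add(Rational(-31075, 159009), Rational(100754, 10037)), Pow(583, -1))) = Add(Mul(44156, Rational(1, 124717)), Mul(Rational(15708893011, 1595973333), Rational(1, 583))) = Add(Rational(44156, 124717), Rational(15708893011, 930452453139)) = Rational(43044224530458571, 116043238598136663)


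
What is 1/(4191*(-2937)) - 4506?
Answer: -55464205303/12308967 ≈ -4506.0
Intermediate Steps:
1/(4191*(-2937)) - 4506 = (1/4191)*(-1/2937) - 4506 = -1/12308967 - 4506 = -55464205303/12308967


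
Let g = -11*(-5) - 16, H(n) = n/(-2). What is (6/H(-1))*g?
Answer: 468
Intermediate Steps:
H(n) = -n/2 (H(n) = n*(-1/2) = -n/2)
g = 39 (g = 55 - 16 = 39)
(6/H(-1))*g = (6/((-1/2*(-1))))*39 = (6/(1/2))*39 = (6*2)*39 = 12*39 = 468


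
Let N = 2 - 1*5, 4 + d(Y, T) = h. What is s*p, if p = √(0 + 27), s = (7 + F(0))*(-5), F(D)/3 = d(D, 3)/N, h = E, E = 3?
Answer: -120*√3 ≈ -207.85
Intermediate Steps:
h = 3
d(Y, T) = -1 (d(Y, T) = -4 + 3 = -1)
N = -3 (N = 2 - 5 = -3)
F(D) = 1 (F(D) = 3*(-1/(-3)) = 3*(-1*(-⅓)) = 3*(⅓) = 1)
s = -40 (s = (7 + 1)*(-5) = 8*(-5) = -40)
p = 3*√3 (p = √27 = 3*√3 ≈ 5.1962)
s*p = -120*√3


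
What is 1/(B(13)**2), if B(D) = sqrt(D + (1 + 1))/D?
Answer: 169/15 ≈ 11.267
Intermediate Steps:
B(D) = sqrt(2 + D)/D (B(D) = sqrt(D + 2)/D = sqrt(2 + D)/D)
1/(B(13)**2) = 1/((sqrt(2 + 13)/13)**2) = 1/((sqrt(15)/13)**2) = 1/(15/169) = 169/15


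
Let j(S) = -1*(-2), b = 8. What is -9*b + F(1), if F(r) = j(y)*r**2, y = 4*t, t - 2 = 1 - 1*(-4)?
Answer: -70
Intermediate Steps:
t = 7 (t = 2 + (1 - 1*(-4)) = 2 + (1 + 4) = 2 + 5 = 7)
y = 28 (y = 4*7 = 28)
j(S) = 2
F(r) = 2*r**2
-9*b + F(1) = -9*8 + 2*1**2 = -72 + 2*1 = -72 + 2 = -70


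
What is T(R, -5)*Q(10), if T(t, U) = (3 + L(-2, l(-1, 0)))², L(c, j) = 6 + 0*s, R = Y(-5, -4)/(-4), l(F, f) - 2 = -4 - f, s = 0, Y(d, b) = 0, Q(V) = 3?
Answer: 243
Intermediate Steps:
l(F, f) = -2 - f (l(F, f) = 2 + (-4 - f) = -2 - f)
R = 0 (R = 0/(-4) = 0*(-¼) = 0)
L(c, j) = 6 (L(c, j) = 6 + 0*0 = 6 + 0 = 6)
T(t, U) = 81 (T(t, U) = (3 + 6)² = 9² = 81)
T(R, -5)*Q(10) = 81*3 = 243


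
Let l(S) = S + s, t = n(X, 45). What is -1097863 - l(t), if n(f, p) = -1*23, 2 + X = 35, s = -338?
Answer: -1097502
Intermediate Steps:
X = 33 (X = -2 + 35 = 33)
n(f, p) = -23
t = -23
l(S) = -338 + S (l(S) = S - 338 = -338 + S)
-1097863 - l(t) = -1097863 - (-338 - 23) = -1097863 - 1*(-361) = -1097863 + 361 = -1097502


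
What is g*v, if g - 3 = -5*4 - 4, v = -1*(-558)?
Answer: -11718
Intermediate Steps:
v = 558
g = -21 (g = 3 + (-5*4 - 4) = 3 + (-20 - 4) = 3 - 24 = -21)
g*v = -21*558 = -11718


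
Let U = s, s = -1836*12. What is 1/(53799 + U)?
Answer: 1/31767 ≈ 3.1479e-5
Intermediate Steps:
s = -22032
U = -22032
1/(53799 + U) = 1/(53799 - 22032) = 1/31767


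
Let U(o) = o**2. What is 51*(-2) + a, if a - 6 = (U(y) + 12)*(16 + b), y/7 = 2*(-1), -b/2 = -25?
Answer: 13632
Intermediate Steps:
b = 50 (b = -2*(-25) = 50)
y = -14 (y = 7*(2*(-1)) = 7*(-2) = -14)
a = 13734 (a = 6 + ((-14)**2 + 12)*(16 + 50) = 6 + (196 + 12)*66 = 6 + 208*66 = 6 + 13728 = 13734)
51*(-2) + a = 51*(-2) + 13734 = -102 + 13734 = 13632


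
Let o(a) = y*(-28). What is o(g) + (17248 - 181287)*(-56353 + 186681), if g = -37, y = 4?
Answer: -21378874904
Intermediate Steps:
o(a) = -112 (o(a) = 4*(-28) = -112)
o(g) + (17248 - 181287)*(-56353 + 186681) = -112 + (17248 - 181287)*(-56353 + 186681) = -112 - 164039*130328 = -112 - 21378874792 = -21378874904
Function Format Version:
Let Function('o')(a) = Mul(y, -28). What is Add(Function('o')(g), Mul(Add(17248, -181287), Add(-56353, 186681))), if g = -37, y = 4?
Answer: -21378874904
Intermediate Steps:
Function('o')(a) = -112 (Function('o')(a) = Mul(4, -28) = -112)
Add(Function('o')(g), Mul(Add(17248, -181287), Add(-56353, 186681))) = Add(-112, Mul(Add(17248, -181287), Add(-56353, 186681))) = Add(-112, Mul(-164039, 130328)) = Add(-112, -21378874792) = -21378874904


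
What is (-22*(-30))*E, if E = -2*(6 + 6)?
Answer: -15840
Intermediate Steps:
E = -24 (E = -2*12 = -24)
(-22*(-30))*E = -22*(-30)*(-24) = 660*(-24) = -15840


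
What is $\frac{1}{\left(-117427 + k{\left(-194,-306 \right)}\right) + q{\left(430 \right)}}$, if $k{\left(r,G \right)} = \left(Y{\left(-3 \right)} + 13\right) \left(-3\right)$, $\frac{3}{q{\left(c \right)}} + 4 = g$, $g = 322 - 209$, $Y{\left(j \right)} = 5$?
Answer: $- \frac{109}{12805426} \approx -8.512 \cdot 10^{-6}$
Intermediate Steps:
$g = 113$
$q{\left(c \right)} = \frac{3}{109}$ ($q{\left(c \right)} = \frac{3}{-4 + 113} = \frac{3}{109}$)
$k{\left(r,G \right)} = -54$ ($k{\left(r,G \right)} = \left(5 + 13\right) \left(-3\right) = 18 \left(-3\right) = -54$)
$\frac{1}{\left(-117427 + k{\left(-194,-306 \right)}\right) + q{\left(430 \right)}} = \frac{1}{\left(-117427 - 54\right) + \frac{3}{109}} = \frac{1}{-117481 + \frac{3}{109}} = \frac{1}{- \frac{12805426}{109}} = - \frac{109}{12805426}$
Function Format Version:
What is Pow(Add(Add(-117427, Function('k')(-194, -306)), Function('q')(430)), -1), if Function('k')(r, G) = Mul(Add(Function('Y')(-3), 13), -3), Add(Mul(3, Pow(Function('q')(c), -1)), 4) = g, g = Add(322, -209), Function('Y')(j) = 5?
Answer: Rational(-109, 12805426) ≈ -8.5120e-6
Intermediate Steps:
g = 113
Function('q')(c) = Rational(3, 109) (Function('q')(c) = Mul(3, Pow(Add(-4, 113), -1)) = Mul(3, Pow(109, -1)) = Mul(3, Rational(1, 109)) = Rational(3, 109))
Function('k')(r, G) = -54 (Function('k')(r, G) = Mul(Add(5, 13), -3) = Mul(18, -3) = -54)
Pow(Add(Add(-117427, Function('k')(-194, -306)), Function('q')(430)), -1) = Pow(Add(Add(-117427, -54), Rational(3, 109)), -1) = Pow(Add(-117481, Rational(3, 109)), -1) = Pow(Rational(-12805426, 109), -1) = Rational(-109, 12805426)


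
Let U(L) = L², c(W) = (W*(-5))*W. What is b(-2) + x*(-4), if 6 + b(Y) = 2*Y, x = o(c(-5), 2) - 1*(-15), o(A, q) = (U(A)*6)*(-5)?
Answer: 1874930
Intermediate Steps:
c(W) = -5*W² (c(W) = (-5*W)*W = -5*W²)
o(A, q) = -30*A² (o(A, q) = (A²*6)*(-5) = (6*A²)*(-5) = -30*A²)
x = -468735 (x = -30*(-5*(-5)²)² - 1*(-15) = -30*(-5*25)² + 15 = -30*(-125)² + 15 = -30*15625 + 15 = -468750 + 15 = -468735)
b(Y) = -6 + 2*Y
b(-2) + x*(-4) = (-6 + 2*(-2)) - 468735*(-4) = (-6 - 4) + 1874940 = -10 + 1874940 = 1874930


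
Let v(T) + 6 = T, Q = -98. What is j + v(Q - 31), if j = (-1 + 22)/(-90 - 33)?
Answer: -5542/41 ≈ -135.17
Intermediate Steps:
v(T) = -6 + T
j = -7/41 (j = 21/(-123) = -1/123*21 = -7/41 ≈ -0.17073)
j + v(Q - 31) = -7/41 + (-6 + (-98 - 31)) = -7/41 + (-6 - 129) = -7/41 - 135 = -5542/41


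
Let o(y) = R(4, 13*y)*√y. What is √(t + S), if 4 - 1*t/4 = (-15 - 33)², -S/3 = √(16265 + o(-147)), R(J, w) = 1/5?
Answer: √(-230000 - 15*√5*√(81325 + 7*I*√3))/5 ≈ 0.00014567 - 97.891*I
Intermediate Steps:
R(J, w) = ⅕ (R(J, w) = 1*(⅕) = ⅕)
o(y) = √y/5
S = -3*√(16265 + 7*I*√3/5) (S = -3*√(16265 + √(-147)/5) = -3*√(16265 + (7*I*√3)/5) = -3*√(16265 + 7*I*√3/5) ≈ -382.6 - 0.02852*I)
t = -9200 (t = 16 - 4*(-15 - 33)² = 16 - 4*(-48)² = 16 - 4*2304 = 16 - 9216 = -9200)
√(t + S) = √(-9200 - 3*√(406625 + 35*I*√3)/5)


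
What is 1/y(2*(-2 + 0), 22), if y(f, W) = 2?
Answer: ½ ≈ 0.50000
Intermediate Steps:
1/y(2*(-2 + 0), 22) = 1/2 = ½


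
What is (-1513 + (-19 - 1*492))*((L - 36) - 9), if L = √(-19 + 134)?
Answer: 91080 - 2024*√115 ≈ 69375.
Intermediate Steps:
L = √115 ≈ 10.724
(-1513 + (-19 - 1*492))*((L - 36) - 9) = (-1513 + (-19 - 1*492))*((√115 - 36) - 9) = (-1513 + (-19 - 492))*((-36 + √115) - 9) = (-1513 - 511)*(-45 + √115) = -2024*(-45 + √115) = 91080 - 2024*√115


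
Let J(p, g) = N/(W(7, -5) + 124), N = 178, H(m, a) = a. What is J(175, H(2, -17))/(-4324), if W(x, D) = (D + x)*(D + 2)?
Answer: -89/255116 ≈ -0.00034886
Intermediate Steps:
W(x, D) = (2 + D)*(D + x) (W(x, D) = (D + x)*(2 + D) = (2 + D)*(D + x))
J(p, g) = 89/59 (J(p, g) = 178/(((-5)² + 2*(-5) + 2*7 - 5*7) + 124) = 178/((25 - 10 + 14 - 35) + 124) = 178/(-6 + 124) = 178/118 = 178*(1/118) = 89/59)
J(175, H(2, -17))/(-4324) = (89/59)/(-4324) = (89/59)*(-1/4324) = -89/255116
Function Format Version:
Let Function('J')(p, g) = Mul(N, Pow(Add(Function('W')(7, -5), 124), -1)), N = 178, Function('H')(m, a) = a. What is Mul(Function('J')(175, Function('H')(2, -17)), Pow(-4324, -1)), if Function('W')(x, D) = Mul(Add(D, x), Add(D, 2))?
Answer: Rational(-89, 255116) ≈ -0.00034886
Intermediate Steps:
Function('W')(x, D) = Mul(Add(2, D), Add(D, x)) (Function('W')(x, D) = Mul(Add(D, x), Add(2, D)) = Mul(Add(2, D), Add(D, x)))
Function('J')(p, g) = Rational(89, 59) (Function('J')(p, g) = Mul(178, Pow(Add(Add(Pow(-5, 2), Mul(2, -5), Mul(2, 7), Mul(-5, 7)), 124), -1)) = Mul(178, Pow(Add(Add(25, -10, 14, -35), 124), -1)) = Mul(178, Pow(Add(-6, 124), -1)) = Mul(178, Pow(118, -1)) = Mul(178, Rational(1, 118)) = Rational(89, 59))
Mul(Function('J')(175, Function('H')(2, -17)), Pow(-4324, -1)) = Mul(Rational(89, 59), Pow(-4324, -1)) = Mul(Rational(89, 59), Rational(-1, 4324)) = Rational(-89, 255116)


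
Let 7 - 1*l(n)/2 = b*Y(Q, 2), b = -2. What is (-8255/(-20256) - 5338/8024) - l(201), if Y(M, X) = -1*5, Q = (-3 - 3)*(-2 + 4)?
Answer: 6862621/1195104 ≈ 5.7423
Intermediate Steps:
Q = -12 (Q = -6*2 = -12)
Y(M, X) = -5
l(n) = -6 (l(n) = 14 - (-4)*(-5) = 14 - 2*10 = 14 - 20 = -6)
(-8255/(-20256) - 5338/8024) - l(201) = (-8255/(-20256) - 5338/8024) - 1*(-6) = (-8255*(-1/20256) - 5338*1/8024) + 6 = (8255/20256 - 157/236) + 6 = -308003/1195104 + 6 = 6862621/1195104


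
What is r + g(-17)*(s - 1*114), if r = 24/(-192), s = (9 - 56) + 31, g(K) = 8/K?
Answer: 8303/136 ≈ 61.051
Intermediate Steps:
s = -16 (s = -47 + 31 = -16)
r = -⅛ (r = 24*(-1/192) = -⅛ ≈ -0.12500)
r + g(-17)*(s - 1*114) = -⅛ + (8/(-17))*(-16 - 1*114) = -⅛ + (8*(-1/17))*(-16 - 114) = -⅛ - 8/17*(-130) = -⅛ + 1040/17 = 8303/136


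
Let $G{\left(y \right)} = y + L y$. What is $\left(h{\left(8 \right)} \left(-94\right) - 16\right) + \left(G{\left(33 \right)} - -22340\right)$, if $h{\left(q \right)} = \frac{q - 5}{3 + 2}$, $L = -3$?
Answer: $\frac{111008}{5} \approx 22202.0$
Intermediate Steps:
$h{\left(q \right)} = -1 + \frac{q}{5}$ ($h{\left(q \right)} = \frac{-5 + q}{5} = \left(-5 + q\right) \frac{1}{5} = -1 + \frac{q}{5}$)
$G{\left(y \right)} = - 2 y$ ($G{\left(y \right)} = y - 3 y = - 2 y$)
$\left(h{\left(8 \right)} \left(-94\right) - 16\right) + \left(G{\left(33 \right)} - -22340\right) = \left(\left(-1 + \frac{1}{5} \cdot 8\right) \left(-94\right) - 16\right) - -22274 = \left(\left(-1 + \frac{8}{5}\right) \left(-94\right) - 16\right) + \left(-66 + 22340\right) = \left(\frac{3}{5} \left(-94\right) - 16\right) + 22274 = \left(- \frac{282}{5} - 16\right) + 22274 = - \frac{362}{5} + 22274 = \frac{111008}{5}$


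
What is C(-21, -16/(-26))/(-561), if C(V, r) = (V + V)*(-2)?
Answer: -28/187 ≈ -0.14973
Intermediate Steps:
C(V, r) = -4*V (C(V, r) = (2*V)*(-2) = -4*V)
C(-21, -16/(-26))/(-561) = -4*(-21)/(-561) = 84*(-1/561) = -28/187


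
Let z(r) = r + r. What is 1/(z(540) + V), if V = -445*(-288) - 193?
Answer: 1/129047 ≈ 7.7491e-6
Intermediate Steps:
V = 127967 (V = 128160 - 193 = 127967)
z(r) = 2*r
1/(z(540) + V) = 1/(2*540 + 127967) = 1/(1080 + 127967) = 1/129047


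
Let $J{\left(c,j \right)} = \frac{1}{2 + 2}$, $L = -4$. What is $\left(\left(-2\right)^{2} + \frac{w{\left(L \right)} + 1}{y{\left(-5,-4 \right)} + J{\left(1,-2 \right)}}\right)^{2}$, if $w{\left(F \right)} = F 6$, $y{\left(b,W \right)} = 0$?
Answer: $7744$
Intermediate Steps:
$J{\left(c,j \right)} = \frac{1}{4}$
$w{\left(F \right)} = 6 F$
$\left(\left(-2\right)^{2} + \frac{w{\left(L \right)} + 1}{y{\left(-5,-4 \right)} + J{\left(1,-2 \right)}}\right)^{2} = \left(\left(-2\right)^{2} + \frac{6 \left(-4\right) + 1}{0 + \frac{1}{4}}\right)^{2} = \left(4 + \left(-24 + 1\right) \frac{1}{\frac{1}{4}}\right)^{2} = \left(4 - 92\right)^{2} = \left(-88\right)^{2} = 7744$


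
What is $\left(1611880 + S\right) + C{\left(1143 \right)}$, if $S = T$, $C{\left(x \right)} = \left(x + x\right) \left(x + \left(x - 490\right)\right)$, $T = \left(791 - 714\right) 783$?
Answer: $5777827$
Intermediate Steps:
$T = 60291$ ($T = 77 \cdot 783 = 60291$)
$C{\left(x \right)} = 2 x \left(-490 + 2 x\right)$ ($C{\left(x \right)} = 2 x \left(x + \left(-490 + x\right)\right) = 2 x \left(-490 + 2 x\right)$)
$S = 60291$
$\left(1611880 + S\right) + C{\left(1143 \right)} = \left(1611880 + 60291\right) + 4 \cdot 1143 \left(-245 + 1143\right) = 1672171 + 4 \cdot 1143 \cdot 898 = 1672171 + 4105656 = 5777827$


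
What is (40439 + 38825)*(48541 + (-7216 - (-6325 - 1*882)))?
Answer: 3846840448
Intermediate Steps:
(40439 + 38825)*(48541 + (-7216 - (-6325 - 1*882))) = 79264*(48541 + (-7216 - (-6325 - 882))) = 79264*(48541 + (-7216 - 1*(-7207))) = 79264*(48541 + (-7216 + 7207)) = 79264*(48541 - 9) = 79264*48532 = 3846840448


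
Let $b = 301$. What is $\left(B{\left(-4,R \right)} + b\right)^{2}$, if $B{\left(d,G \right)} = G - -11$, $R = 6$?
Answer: $101124$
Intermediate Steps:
$B{\left(d,G \right)} = 11 + G$ ($B{\left(d,G \right)} = G + 11 = 11 + G$)
$\left(B{\left(-4,R \right)} + b\right)^{2} = \left(\left(11 + 6\right) + 301\right)^{2} = \left(17 + 301\right)^{2} = 318^{2} = 101124$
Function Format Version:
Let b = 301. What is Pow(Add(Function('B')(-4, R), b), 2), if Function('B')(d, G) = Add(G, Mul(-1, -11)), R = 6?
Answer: 101124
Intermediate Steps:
Function('B')(d, G) = Add(11, G) (Function('B')(d, G) = Add(G, 11) = Add(11, G))
Pow(Add(Function('B')(-4, R), b), 2) = Pow(Add(Add(11, 6), 301), 2) = Pow(Add(17, 301), 2) = Pow(318, 2) = 101124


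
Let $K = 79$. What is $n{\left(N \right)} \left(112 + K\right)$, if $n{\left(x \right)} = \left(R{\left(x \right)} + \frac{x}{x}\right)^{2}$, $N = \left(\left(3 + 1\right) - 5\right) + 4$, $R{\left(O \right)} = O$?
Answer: $3056$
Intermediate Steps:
$N = 3$ ($N = \left(4 - 5\right) + 4 = -1 + 4 = 3$)
$n{\left(x \right)} = \left(1 + x\right)^{2}$ ($n{\left(x \right)} = \left(x + \frac{x}{x}\right)^{2} = \left(x + 1\right)^{2} = \left(1 + x\right)^{2}$)
$n{\left(N \right)} \left(112 + K\right) = \left(1 + 3\right)^{2} \left(112 + 79\right) = 4^{2} \cdot 191 = 16 \cdot 191 = 3056$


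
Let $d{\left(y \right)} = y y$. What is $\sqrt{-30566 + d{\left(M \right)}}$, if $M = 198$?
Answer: $\sqrt{8638} \approx 92.941$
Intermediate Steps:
$d{\left(y \right)} = y^{2}$
$\sqrt{-30566 + d{\left(M \right)}} = \sqrt{-30566 + 198^{2}} = \sqrt{-30566 + 39204} = \sqrt{8638}$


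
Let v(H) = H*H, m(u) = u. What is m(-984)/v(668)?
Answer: -123/55778 ≈ -0.0022052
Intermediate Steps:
v(H) = H²
m(-984)/v(668) = -984/(668²) = -984/446224 = -984*1/446224 = -123/55778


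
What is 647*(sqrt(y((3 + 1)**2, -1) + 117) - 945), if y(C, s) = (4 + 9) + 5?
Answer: -611415 + 1941*sqrt(15) ≈ -6.0390e+5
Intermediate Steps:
y(C, s) = 18 (y(C, s) = 13 + 5 = 18)
647*(sqrt(y((3 + 1)**2, -1) + 117) - 945) = 647*(sqrt(18 + 117) - 945) = 647*(sqrt(135) - 945) = 647*(3*sqrt(15) - 945) = 647*(-945 + 3*sqrt(15)) = -611415 + 1941*sqrt(15)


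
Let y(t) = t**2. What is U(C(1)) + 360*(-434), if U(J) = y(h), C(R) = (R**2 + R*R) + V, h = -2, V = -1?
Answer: -156236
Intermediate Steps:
C(R) = -1 + 2*R**2 (C(R) = (R**2 + R*R) - 1 = (R**2 + R**2) - 1 = 2*R**2 - 1 = -1 + 2*R**2)
U(J) = 4 (U(J) = (-2)**2 = 4)
U(C(1)) + 360*(-434) = 4 + 360*(-434) = 4 - 156240 = -156236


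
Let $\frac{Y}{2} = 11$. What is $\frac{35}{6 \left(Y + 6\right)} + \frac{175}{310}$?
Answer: $\frac{575}{744} \approx 0.77285$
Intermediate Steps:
$Y = 22$ ($Y = 2 \cdot 11 = 22$)
$\frac{35}{6 \left(Y + 6\right)} + \frac{175}{310} = \frac{35}{6 \left(22 + 6\right)} + \frac{175}{310} = \frac{35}{6 \cdot 28} + 175 \cdot \frac{1}{310} = \frac{35}{168} + \frac{35}{62} = 35 \cdot \frac{1}{168} + \frac{35}{62} = \frac{5}{24} + \frac{35}{62} = \frac{575}{744}$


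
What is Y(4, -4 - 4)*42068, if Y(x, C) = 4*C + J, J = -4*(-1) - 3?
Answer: -1304108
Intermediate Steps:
J = 1 (J = 4 - 3 = 1)
Y(x, C) = 1 + 4*C (Y(x, C) = 4*C + 1 = 1 + 4*C)
Y(4, -4 - 4)*42068 = (1 + 4*(-4 - 4))*42068 = (1 + 4*(-8))*42068 = (1 - 32)*42068 = -31*42068 = -1304108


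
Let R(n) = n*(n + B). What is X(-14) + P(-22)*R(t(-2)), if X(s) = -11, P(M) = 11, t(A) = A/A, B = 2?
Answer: 22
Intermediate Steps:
t(A) = 1
R(n) = n*(2 + n) (R(n) = n*(n + 2) = n*(2 + n))
X(-14) + P(-22)*R(t(-2)) = -11 + 11*(1*(2 + 1)) = -11 + 11*(1*3) = -11 + 11*3 = -11 + 33 = 22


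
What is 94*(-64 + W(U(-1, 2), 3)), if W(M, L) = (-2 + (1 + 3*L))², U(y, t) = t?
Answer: 0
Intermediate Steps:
W(M, L) = (-1 + 3*L)²
94*(-64 + W(U(-1, 2), 3)) = 94*(-64 + (-1 + 3*3)²) = 94*(-64 + (-1 + 9)²) = 94*(-64 + 8²) = 94*(-64 + 64) = 94*0 = 0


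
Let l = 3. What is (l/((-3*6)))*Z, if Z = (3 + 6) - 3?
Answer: -1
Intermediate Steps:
Z = 6 (Z = 9 - 3 = 6)
(l/((-3*6)))*Z = (3/((-3*6)))*6 = (3/(-18))*6 = (3*(-1/18))*6 = -⅙*6 = -1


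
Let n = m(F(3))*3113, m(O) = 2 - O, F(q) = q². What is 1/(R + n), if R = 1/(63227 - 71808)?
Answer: -8581/186988572 ≈ -4.5891e-5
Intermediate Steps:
n = -21791 (n = (2 - 1*3²)*3113 = (2 - 1*9)*3113 = (2 - 9)*3113 = -7*3113 = -21791)
R = -1/8581 (R = 1/(-8581) = -1/8581 ≈ -0.00011654)
1/(R + n) = 1/(-1/8581 - 21791) = 1/(-186988572/8581) = -8581/186988572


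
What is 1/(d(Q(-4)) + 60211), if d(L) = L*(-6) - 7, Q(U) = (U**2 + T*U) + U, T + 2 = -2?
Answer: 1/60036 ≈ 1.6657e-5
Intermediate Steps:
T = -4 (T = -2 - 2 = -4)
Q(U) = U**2 - 3*U (Q(U) = (U**2 - 4*U) + U = U**2 - 3*U)
d(L) = -7 - 6*L (d(L) = -6*L - 7 = -7 - 6*L)
1/(d(Q(-4)) + 60211) = 1/((-7 - (-24)*(-3 - 4)) + 60211) = 1/((-7 - (-24)*(-7)) + 60211) = 1/((-7 - 6*28) + 60211) = 1/((-7 - 168) + 60211) = 1/(-175 + 60211) = 1/60036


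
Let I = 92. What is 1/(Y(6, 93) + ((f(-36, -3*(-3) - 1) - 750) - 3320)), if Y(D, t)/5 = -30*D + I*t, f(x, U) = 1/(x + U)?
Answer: 28/1058679 ≈ 2.6448e-5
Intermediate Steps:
f(x, U) = 1/(U + x)
Y(D, t) = -150*D + 460*t (Y(D, t) = 5*(-30*D + 92*t) = -150*D + 460*t)
1/(Y(6, 93) + ((f(-36, -3*(-3) - 1) - 750) - 3320)) = 1/((-150*6 + 460*93) + ((1/((-3*(-3) - 1) - 36) - 750) - 3320)) = 1/((-900 + 42780) + ((1/((9 - 1) - 36) - 750) - 3320)) = 1/(41880 + ((1/(8 - 36) - 750) - 3320)) = 1/(41880 + ((1/(-28) - 750) - 3320)) = 1/(41880 + ((-1/28 - 750) - 3320)) = 1/(41880 + (-21001/28 - 3320)) = 1/(41880 - 113961/28) = 1/(1058679/28) = 28/1058679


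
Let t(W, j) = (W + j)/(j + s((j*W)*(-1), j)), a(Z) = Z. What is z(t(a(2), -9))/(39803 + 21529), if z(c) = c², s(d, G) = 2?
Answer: 1/61332 ≈ 1.6305e-5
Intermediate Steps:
t(W, j) = (W + j)/(2 + j) (t(W, j) = (W + j)/(j + 2) = (W + j)/(2 + j))
z(t(a(2), -9))/(39803 + 21529) = ((2 - 9)/(2 - 9))²/(39803 + 21529) = (-7/(-7))²/61332 = (-⅐*(-7))²*(1/61332) = 1²*(1/61332) = 1*(1/61332) = 1/61332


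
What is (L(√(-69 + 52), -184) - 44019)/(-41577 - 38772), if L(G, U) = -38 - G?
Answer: 44057/80349 + I*√17/80349 ≈ 0.54832 + 5.1315e-5*I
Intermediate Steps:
(L(√(-69 + 52), -184) - 44019)/(-41577 - 38772) = ((-38 - √(-69 + 52)) - 44019)/(-41577 - 38772) = ((-38 - √(-17)) - 44019)/(-80349) = ((-38 - I*√17) - 44019)*(-1/80349) = (-44057 - I*√17)*(-1/80349) = 44057/80349 + I*√17/80349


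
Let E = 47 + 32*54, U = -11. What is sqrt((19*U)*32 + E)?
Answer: 17*I*sqrt(17) ≈ 70.093*I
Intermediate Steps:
E = 1775 (E = 47 + 1728 = 1775)
sqrt((19*U)*32 + E) = sqrt((19*(-11))*32 + 1775) = sqrt(-209*32 + 1775) = sqrt(-6688 + 1775) = sqrt(-4913) = 17*I*sqrt(17)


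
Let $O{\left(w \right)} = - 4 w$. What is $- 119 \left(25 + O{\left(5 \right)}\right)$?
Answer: $-595$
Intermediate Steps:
$- 119 \left(25 + O{\left(5 \right)}\right) = - 119 \left(25 - 20\right) = \left(-119\right) 5 = -595$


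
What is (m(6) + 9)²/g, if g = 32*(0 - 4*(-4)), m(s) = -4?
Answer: 25/512 ≈ 0.048828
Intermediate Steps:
g = 512 (g = 32*(0 + 16) = 32*16 = 512)
(m(6) + 9)²/g = (-4 + 9)²/512 = 5²*(1/512) = 25*(1/512) = 25/512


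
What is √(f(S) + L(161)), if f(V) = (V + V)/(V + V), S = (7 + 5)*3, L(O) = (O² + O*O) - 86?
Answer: √51757 ≈ 227.50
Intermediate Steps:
L(O) = -86 + 2*O² (L(O) = (O² + O²) - 86 = 2*O² - 86 = -86 + 2*O²)
S = 36 (S = 12*3 = 36)
f(V) = 1 (f(V) = (2*V)/((2*V)) = (2*V)*(1/(2*V)) = 1)
√(f(S) + L(161)) = √(1 + (-86 + 2*161²)) = √(1 + (-86 + 2*25921)) = √(1 + (-86 + 51842)) = √(1 + 51756) = √51757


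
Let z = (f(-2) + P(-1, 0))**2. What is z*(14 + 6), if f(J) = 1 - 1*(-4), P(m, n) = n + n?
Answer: 500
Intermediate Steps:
P(m, n) = 2*n
f(J) = 5 (f(J) = 1 + 4 = 5)
z = 25 (z = (5 + 2*0)**2 = (5 + 0)**2 = 5**2 = 25)
z*(14 + 6) = 25*(14 + 6) = 25*20 = 500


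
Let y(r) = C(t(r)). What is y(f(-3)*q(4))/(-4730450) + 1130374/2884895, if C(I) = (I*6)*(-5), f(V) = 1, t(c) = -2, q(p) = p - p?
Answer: 106940091892/272937031055 ≈ 0.39181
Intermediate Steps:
q(p) = 0
C(I) = -30*I (C(I) = (6*I)*(-5) = -30*I)
y(r) = 60 (y(r) = -30*(-2) = 60)
y(f(-3)*q(4))/(-4730450) + 1130374/2884895 = 60/(-4730450) + 1130374/2884895 = 60*(-1/4730450) + 1130374*(1/2884895) = -6/473045 + 1130374/2884895 = 106940091892/272937031055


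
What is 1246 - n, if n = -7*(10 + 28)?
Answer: 1512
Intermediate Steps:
n = -266 (n = -7*38 = -266)
1246 - n = 1246 - 1*(-266) = 1246 + 266 = 1512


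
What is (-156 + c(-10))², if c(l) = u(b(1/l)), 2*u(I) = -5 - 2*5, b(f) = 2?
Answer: 106929/4 ≈ 26732.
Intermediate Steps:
u(I) = -15/2 (u(I) = (-5 - 2*5)/2 = (-5 - 10)/2 = (½)*(-15) = -15/2)
c(l) = -15/2
(-156 + c(-10))² = (-156 - 15/2)² = (-327/2)² = 106929/4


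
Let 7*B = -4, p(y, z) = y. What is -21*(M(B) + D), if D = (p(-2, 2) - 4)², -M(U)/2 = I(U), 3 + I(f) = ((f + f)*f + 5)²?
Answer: 157848/343 ≈ 460.20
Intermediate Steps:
B = -4/7 (B = (⅐)*(-4) = -4/7 ≈ -0.57143)
I(f) = -3 + (5 + 2*f²)² (I(f) = -3 + ((f + f)*f + 5)² = -3 + ((2*f)*f + 5)² = -3 + (2*f² + 5)² = -3 + (5 + 2*f²)²)
M(U) = 6 - 2*(5 + 2*U²)² (M(U) = -2*(-3 + (5 + 2*U²)²) = 6 - 2*(5 + 2*U²)²)
D = 36 (D = (-2 - 4)² = (-6)² = 36)
-21*(M(B) + D) = -21*((6 - 2*(5 + 2*(-4/7)²)²) + 36) = -21*((6 - 2*(5 + 2*(16/49))²) + 36) = -21*((6 - 2*(5 + 32/49)²) + 36) = -21*((6 - 2*(277/49)²) + 36) = -21*((6 - 2*76729/2401) + 36) = -21*((6 - 153458/2401) + 36) = -21*(-139052/2401 + 36) = -21*(-52616/2401) = 157848/343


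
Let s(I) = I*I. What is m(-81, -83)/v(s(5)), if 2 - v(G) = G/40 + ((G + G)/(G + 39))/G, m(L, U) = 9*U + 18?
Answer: -23328/43 ≈ -542.51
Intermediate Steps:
s(I) = I**2
m(L, U) = 18 + 9*U
v(G) = 2 - 2/(39 + G) - G/40 (v(G) = 2 - (G/40 + ((G + G)/(G + 39))/G) = 2 - (G*(1/40) + ((2*G)/(39 + G))/G) = 2 - (G/40 + (2*G/(39 + G))/G) = 2 - (G/40 + 2/(39 + G)) = 2 - (2/(39 + G) + G/40) = 2 + (-2/(39 + G) - G/40) = 2 - 2/(39 + G) - G/40)
m(-81, -83)/v(s(5)) = (18 + 9*(-83))/(((3040 - (5**2)**2 + 41*5**2)/(40*(39 + 5**2)))) = (18 - 747)/(((3040 - 1*25**2 + 41*25)/(40*(39 + 25)))) = -729*2560/(3040 - 1*625 + 1025) = -729*2560/(3040 - 625 + 1025) = -729/((1/40)*(1/64)*3440) = -729/43/32 = -729*32/43 = -23328/43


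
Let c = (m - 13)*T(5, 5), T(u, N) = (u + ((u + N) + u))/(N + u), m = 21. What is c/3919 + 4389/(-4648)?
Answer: -2446589/2602216 ≈ -0.94019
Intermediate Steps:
T(u, N) = (N + 3*u)/(N + u) (T(u, N) = (u + ((N + u) + u))/(N + u) = (u + (N + 2*u))/(N + u) = (N + 3*u)/(N + u))
c = 16 (c = (21 - 13)*((5 + 3*5)/(5 + 5)) = 8*((5 + 15)/10) = 8*((1/10)*20) = 8*2 = 16)
c/3919 + 4389/(-4648) = 16/3919 + 4389/(-4648) = 16*(1/3919) + 4389*(-1/4648) = 16/3919 - 627/664 = -2446589/2602216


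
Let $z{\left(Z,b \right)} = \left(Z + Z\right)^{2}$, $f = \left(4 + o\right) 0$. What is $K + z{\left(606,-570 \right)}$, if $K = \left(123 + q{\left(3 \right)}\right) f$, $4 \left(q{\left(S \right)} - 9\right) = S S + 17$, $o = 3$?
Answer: $1468944$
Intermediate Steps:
$f = 0$ ($f = \left(4 + 3\right) 0 = 7 \cdot 0 = 0$)
$q{\left(S \right)} = \frac{53}{4} + \frac{S^{2}}{4}$ ($q{\left(S \right)} = 9 + \frac{S S + 17}{4} = 9 + \frac{S^{2} + 17}{4} = 9 + \frac{17 + S^{2}}{4} = 9 + \left(\frac{17}{4} + \frac{S^{2}}{4}\right) = \frac{53}{4} + \frac{S^{2}}{4}$)
$z{\left(Z,b \right)} = 4 Z^{2}$ ($z{\left(Z,b \right)} = \left(2 Z\right)^{2} = 4 Z^{2}$)
$K = 0$ ($K = \left(123 + \left(\frac{53}{4} + \frac{3^{2}}{4}\right)\right) 0 = \left(123 + \left(\frac{53}{4} + \frac{1}{4} \cdot 9\right)\right) 0 = \left(123 + \left(\frac{53}{4} + \frac{9}{4}\right)\right) 0 = \left(123 + \frac{31}{2}\right) 0 = \frac{277}{2} \cdot 0 = 0$)
$K + z{\left(606,-570 \right)} = 0 + 4 \cdot 606^{2} = 0 + 4 \cdot 367236 = 0 + 1468944 = 1468944$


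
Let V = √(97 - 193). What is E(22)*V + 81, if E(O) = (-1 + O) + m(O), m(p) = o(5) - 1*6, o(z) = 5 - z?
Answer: 81 + 60*I*√6 ≈ 81.0 + 146.97*I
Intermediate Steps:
m(p) = -6 (m(p) = (5 - 1*5) - 1*6 = (5 - 5) - 6 = 0 - 6 = -6)
E(O) = -7 + O (E(O) = (-1 + O) - 6 = -7 + O)
V = 4*I*√6 (V = √(-96) = 4*I*√6 ≈ 9.798*I)
E(22)*V + 81 = (-7 + 22)*(4*I*√6) + 81 = 15*(4*I*√6) + 81 = 60*I*√6 + 81 = 81 + 60*I*√6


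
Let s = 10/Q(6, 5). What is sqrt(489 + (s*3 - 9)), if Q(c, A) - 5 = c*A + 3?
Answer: 3*sqrt(19285)/19 ≈ 21.927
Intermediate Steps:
Q(c, A) = 8 + A*c (Q(c, A) = 5 + (c*A + 3) = 5 + (A*c + 3) = 5 + (3 + A*c) = 8 + A*c)
s = 5/19 (s = 10/(8 + 5*6) = 10/(8 + 30) = 10/38 = 10*(1/38) = 5/19 ≈ 0.26316)
sqrt(489 + (s*3 - 9)) = sqrt(489 + ((5/19)*3 - 9)) = sqrt(489 + (15/19 - 9)) = sqrt(489 - 156/19) = sqrt(9135/19) = 3*sqrt(19285)/19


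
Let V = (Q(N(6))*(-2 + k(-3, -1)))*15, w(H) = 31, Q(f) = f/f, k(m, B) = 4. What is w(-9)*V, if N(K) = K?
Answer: 930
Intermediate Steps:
Q(f) = 1
V = 30 (V = (1*(-2 + 4))*15 = (1*2)*15 = 2*15 = 30)
w(-9)*V = 31*30 = 930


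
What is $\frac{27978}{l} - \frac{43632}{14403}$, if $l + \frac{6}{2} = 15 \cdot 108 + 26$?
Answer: $\frac{110426586}{7888043} \approx 13.999$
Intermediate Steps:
$l = 1643$ ($l = -3 + \left(15 \cdot 108 + 26\right) = -3 + \left(1620 + 26\right) = -3 + 1646 = 1643$)
$\frac{27978}{l} - \frac{43632}{14403} = \frac{27978}{1643} - \frac{43632}{14403} = 27978 \cdot \frac{1}{1643} - \frac{14544}{4801} = \frac{27978}{1643} - \frac{14544}{4801} = \frac{110426586}{7888043}$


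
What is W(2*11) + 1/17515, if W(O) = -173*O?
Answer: -66662089/17515 ≈ -3806.0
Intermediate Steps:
W(2*11) + 1/17515 = -346*11 + 1/17515 = -173*22 + 1/17515 = -3806 + 1/17515 = -66662089/17515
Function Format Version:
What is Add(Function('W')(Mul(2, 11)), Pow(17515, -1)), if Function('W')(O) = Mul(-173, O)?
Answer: Rational(-66662089, 17515) ≈ -3806.0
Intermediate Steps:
Add(Function('W')(Mul(2, 11)), Pow(17515, -1)) = Add(Mul(-173, Mul(2, 11)), Pow(17515, -1)) = Add(Mul(-173, 22), Rational(1, 17515)) = Add(-3806, Rational(1, 17515)) = Rational(-66662089, 17515)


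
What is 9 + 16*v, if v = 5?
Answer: 89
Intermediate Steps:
9 + 16*v = 9 + 16*5 = 9 + 80 = 89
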